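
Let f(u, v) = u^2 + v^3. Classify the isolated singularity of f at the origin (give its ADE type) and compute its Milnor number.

Type A_2, Milnor number mu = 2.

The Hessian of f at 0 has rank 1. Corank 1: A-series; mu = 2 gives A_2.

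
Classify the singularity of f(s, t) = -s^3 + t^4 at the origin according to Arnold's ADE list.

E_6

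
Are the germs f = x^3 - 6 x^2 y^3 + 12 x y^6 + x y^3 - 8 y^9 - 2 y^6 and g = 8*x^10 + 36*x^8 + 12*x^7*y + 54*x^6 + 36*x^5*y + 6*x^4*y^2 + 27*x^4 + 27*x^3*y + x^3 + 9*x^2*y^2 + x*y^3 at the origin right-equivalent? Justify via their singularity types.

Yes.

The Hessian of f at 0 is [[0, 0], [0, 0]] with rank 0, so corank 2. A Groebner basis of the Jacobian ideal J(f) in C{x,y} is {x^3, x*y^2, 3*x^2 + y^3}; counting standard monomials gives mu = 7. Corank 2; j^3 = x^3 is a perfect cube, so E-series; the 4-jet and mu = 7 give E_7. The Hessian of g at 0 is [[0, 0], [0, 0]] with rank 0, so corank 2. A Groebner basis of the Jacobian ideal J(g) in C{x,y} is {x^2/3 + y^4 + y^3/9, x^3, x^2*y - x^2/9 - y^3/27, 2*x^2/3 + x*y^2 + 2*y^3/9}; counting standard monomials gives mu = 7. Corank 2; j^3 = x^3 is a perfect cube, so E-series; the 4-jet and mu = 7 give E_7. Both have type E_7, hence right-equivalent.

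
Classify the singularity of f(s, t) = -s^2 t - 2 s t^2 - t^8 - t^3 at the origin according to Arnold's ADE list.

D_{9}

The Hessian of f at 0 has rank 0. Corank 2; j^3 = -t*(s + t)^2 has shape L^2 M (L != M), so D-series; mu = 9 gives D_9.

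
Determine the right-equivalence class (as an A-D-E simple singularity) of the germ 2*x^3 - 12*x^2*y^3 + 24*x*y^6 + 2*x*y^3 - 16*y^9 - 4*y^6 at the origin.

E_{7}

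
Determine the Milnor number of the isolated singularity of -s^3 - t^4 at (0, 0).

The Hessian of f at 0 is [[0, 0], [0, 0]] with rank 0, so corank 2. A Groebner basis of the Jacobian ideal J(f) in C{s,t} is {t^3, s^2}; counting standard monomials gives mu = 6. Corank 2; j^3 = -s^3 is a perfect cube, so E-series; the 4-jet and mu = 6 give E_6.

6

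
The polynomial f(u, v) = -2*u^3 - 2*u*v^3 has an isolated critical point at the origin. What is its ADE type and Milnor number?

Type E_{7}, Milnor number mu = 7.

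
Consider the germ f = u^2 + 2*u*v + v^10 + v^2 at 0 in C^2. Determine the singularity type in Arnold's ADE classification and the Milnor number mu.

Type A9, Milnor number mu = 9.

The Hessian of f at 0 has rank 1. Corank 1: A-series; mu = 9 gives A_9.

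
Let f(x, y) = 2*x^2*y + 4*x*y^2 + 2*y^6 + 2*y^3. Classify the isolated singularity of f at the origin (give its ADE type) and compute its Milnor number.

Type D7, Milnor number mu = 7.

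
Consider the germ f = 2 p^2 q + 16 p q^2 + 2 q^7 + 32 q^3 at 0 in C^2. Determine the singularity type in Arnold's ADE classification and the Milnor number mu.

Type D8, Milnor number mu = 8.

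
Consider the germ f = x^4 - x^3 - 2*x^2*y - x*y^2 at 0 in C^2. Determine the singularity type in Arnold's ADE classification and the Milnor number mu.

Type D5, Milnor number mu = 5.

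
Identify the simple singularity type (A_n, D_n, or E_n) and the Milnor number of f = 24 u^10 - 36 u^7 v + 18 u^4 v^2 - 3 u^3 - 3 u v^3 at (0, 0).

Type E7, Milnor number mu = 7.

The Hessian of f at 0 has rank 0. Corank 2; j^3 = -3*u^3 is a perfect cube, so E-series; the 4-jet and mu = 7 give E_7.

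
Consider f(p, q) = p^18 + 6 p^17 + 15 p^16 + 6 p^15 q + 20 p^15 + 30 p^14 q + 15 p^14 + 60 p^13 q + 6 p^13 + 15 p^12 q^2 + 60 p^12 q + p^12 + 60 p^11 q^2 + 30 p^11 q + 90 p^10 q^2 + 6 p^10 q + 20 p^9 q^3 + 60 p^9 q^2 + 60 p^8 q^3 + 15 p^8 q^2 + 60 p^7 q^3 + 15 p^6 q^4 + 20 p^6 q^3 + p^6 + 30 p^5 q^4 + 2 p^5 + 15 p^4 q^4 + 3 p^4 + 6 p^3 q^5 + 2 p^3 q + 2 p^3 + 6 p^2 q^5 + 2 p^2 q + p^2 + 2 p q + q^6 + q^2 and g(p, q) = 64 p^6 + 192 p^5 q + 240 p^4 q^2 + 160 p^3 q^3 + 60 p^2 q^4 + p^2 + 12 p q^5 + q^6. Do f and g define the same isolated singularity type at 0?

Yes.

The Hessian of f at 0 has rank 1. Corank 1: A-series; mu = 5 gives A_5. The Hessian of g at 0 has rank 1. Corank 1: A-series; mu = 5 gives A_5. Both have type A_5, hence right-equivalent.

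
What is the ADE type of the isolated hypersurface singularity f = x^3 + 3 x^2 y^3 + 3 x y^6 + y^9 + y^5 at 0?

E_{8}

The Hessian of f at 0 has rank 0. Corank 2; j^3 = x^3 is a perfect cube, so E-series; the 5-jet and mu = 8 give E_8.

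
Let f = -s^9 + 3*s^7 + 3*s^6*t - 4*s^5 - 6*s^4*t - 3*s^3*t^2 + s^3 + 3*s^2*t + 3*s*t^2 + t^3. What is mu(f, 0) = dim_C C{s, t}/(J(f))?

The Hessian of f at 0 has rank 0. Corank 2; j^3 = (s + t)^3 is a perfect cube, so E-series; the 5-jet and mu = 8 give E_8.

8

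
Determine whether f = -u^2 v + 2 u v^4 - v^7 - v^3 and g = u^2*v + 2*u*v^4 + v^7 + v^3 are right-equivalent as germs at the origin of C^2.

The Hessian of f at 0 has rank 0. Corank 2; j^3 = -v*(u^2 + v^2) splits into three distinct lines over C (the quadratic factor has nonzero discriminant), so D_4. The Hessian of g at 0 has rank 0. Corank 2; j^3 = v*(u^2 + v^2) splits into three distinct lines over C (the quadratic factor has nonzero discriminant), so D_4. Both have type D_4, hence right-equivalent.

Yes.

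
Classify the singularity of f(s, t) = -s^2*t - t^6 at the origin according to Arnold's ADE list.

D_{7}

The Hessian of f at 0 is [[0, 0], [0, 0]] with rank 0, so corank 2. A Groebner basis of the Jacobian ideal J(f) in C{s,t} is {s^2/6 + t^5, s^3, s*t}; counting standard monomials gives mu = 7. Corank 2; j^3 = -s^2*t has shape L^2 M (L != M), so D-series; mu = 7 gives D_7.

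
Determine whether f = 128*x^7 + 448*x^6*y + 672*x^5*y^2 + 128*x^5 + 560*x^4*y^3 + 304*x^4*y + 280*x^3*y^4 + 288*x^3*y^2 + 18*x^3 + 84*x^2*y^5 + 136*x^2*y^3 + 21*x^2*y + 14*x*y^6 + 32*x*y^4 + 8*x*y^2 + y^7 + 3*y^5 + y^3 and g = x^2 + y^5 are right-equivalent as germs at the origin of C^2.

No.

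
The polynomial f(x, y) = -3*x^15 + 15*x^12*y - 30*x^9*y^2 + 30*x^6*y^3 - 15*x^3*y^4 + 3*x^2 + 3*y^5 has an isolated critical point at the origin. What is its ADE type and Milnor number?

Type A_{4}, Milnor number mu = 4.

The Hessian of f at 0 has rank 1. Corank 1: A-series; mu = 4 gives A_4.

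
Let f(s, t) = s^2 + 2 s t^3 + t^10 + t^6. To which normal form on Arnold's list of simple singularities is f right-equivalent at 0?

The Hessian of f at 0 has rank 1. Corank 1: A-series; mu = 9 gives A_9.

A_{9}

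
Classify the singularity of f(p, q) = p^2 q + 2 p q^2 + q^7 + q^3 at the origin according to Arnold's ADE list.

The Hessian of f at 0 has rank 0. Corank 2; j^3 = q*(p + q)^2 has shape L^2 M (L != M), so D-series; mu = 8 gives D_8.

D_8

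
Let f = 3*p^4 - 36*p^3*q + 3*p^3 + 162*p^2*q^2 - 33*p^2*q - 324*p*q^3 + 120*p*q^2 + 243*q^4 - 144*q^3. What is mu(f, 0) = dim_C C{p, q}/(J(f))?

5

The Hessian of f at 0 has rank 0. Corank 2; j^3 = 3*(p - 4*q)^2*(p - 3*q) has shape L^2 M (L != M), so D-series; mu = 5 gives D_5.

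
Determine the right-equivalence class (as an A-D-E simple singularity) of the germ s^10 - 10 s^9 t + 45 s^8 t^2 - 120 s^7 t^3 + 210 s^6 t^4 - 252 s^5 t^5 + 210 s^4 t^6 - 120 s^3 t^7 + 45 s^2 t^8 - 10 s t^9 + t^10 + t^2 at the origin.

A_{9}

The Hessian of f at 0 is [[0, 0], [0, 2]] with rank 1, so corank 1. A Groebner basis of the Jacobian ideal J(f) in C{s,t} is {s^9, t}; counting standard monomials gives mu = 9. Corank 1: A-series; mu = 9 gives A_9.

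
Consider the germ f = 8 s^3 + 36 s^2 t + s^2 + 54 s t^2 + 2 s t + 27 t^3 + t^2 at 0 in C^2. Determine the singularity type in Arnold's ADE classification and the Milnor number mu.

Type A_{2}, Milnor number mu = 2.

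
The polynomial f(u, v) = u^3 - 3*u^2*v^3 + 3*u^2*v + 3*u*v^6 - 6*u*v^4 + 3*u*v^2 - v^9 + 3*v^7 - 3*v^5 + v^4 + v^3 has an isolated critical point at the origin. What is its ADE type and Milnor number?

Type E_6, Milnor number mu = 6.

The Hessian of f at 0 has rank 0. Corank 2; j^3 = (u + v)^3 is a perfect cube, so E-series; the 4-jet and mu = 6 give E_6.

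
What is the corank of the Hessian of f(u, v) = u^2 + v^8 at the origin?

The Hessian at 0 is [[2, 0], [0, 0]] of rank 1; hence corank 1.

1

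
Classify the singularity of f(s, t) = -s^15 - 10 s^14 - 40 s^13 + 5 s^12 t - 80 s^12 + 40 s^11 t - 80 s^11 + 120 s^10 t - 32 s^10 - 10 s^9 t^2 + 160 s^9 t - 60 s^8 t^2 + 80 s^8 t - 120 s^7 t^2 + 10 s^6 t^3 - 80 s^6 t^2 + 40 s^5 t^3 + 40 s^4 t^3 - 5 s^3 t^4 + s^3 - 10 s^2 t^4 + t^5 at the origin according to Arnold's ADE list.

E8

The Hessian of f at 0 has rank 0. Corank 2; j^3 = s^3 is a perfect cube, so E-series; the 5-jet and mu = 8 give E_8.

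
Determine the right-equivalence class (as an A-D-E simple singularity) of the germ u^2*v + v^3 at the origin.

The Hessian of f at 0 is [[0, 0], [0, 0]] with rank 0, so corank 2. A Groebner basis of the Jacobian ideal J(f) in C{u,v} is {v^3, u^2 + 3*v^2, u*v}; counting standard monomials gives mu = 4. Corank 2; j^3 = v*(u^2 + v^2) splits into three distinct lines over C (the quadratic factor has nonzero discriminant), so D_4.

D4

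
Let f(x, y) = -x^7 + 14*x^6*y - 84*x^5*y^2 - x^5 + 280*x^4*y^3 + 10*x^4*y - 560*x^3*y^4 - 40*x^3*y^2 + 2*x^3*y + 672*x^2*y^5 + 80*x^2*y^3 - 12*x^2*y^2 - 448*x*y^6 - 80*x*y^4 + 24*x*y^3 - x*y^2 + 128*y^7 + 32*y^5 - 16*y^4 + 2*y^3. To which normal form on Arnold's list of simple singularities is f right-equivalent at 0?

D_{8}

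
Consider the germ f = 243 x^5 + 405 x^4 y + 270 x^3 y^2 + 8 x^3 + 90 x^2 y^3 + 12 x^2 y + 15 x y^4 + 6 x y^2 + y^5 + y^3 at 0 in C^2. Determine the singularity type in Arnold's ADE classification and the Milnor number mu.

The Hessian of f at 0 has rank 0. Corank 2; j^3 = (2*x + y)^3 is a perfect cube, so E-series; the 5-jet and mu = 8 give E_8.

Type E_{8}, Milnor number mu = 8.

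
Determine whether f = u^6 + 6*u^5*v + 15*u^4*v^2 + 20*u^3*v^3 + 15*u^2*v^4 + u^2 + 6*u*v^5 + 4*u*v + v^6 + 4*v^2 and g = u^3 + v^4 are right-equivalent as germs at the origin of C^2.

No.

The Hessian of f at 0 is [[2, 4], [4, 8]] with rank 1, so corank 1. A Groebner basis of the Jacobian ideal J(f) in C{u,v} is {v^5, u + 2*v}; counting standard monomials gives mu = 5. Corank 1: A-series; mu = 5 gives A_5. The Hessian of g at 0 is [[0, 0], [0, 0]] with rank 0, so corank 2. A Groebner basis of the Jacobian ideal J(g) in C{u,v} is {v^3, u^2}; counting standard monomials gives mu = 6. Corank 2; j^3 = u^3 is a perfect cube, so E-series; the 4-jet and mu = 6 give E_6. f is A_5 but g is E_6, hence not right-equivalent.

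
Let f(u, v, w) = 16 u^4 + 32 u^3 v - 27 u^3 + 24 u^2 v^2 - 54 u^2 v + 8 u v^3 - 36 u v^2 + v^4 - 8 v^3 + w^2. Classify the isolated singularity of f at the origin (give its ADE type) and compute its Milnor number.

The Hessian of f at 0 has rank 1. Corank 2; j^3 = -(3*u + 2*v)^3 is a perfect cube, so E-series; the 4-jet and mu = 6 give E_6.

Type E_6, Milnor number mu = 6.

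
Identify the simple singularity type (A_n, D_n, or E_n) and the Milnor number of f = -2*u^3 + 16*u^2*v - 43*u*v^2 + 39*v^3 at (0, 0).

Type D4, Milnor number mu = 4.

The Hessian of f at 0 is [[0, 0], [0, 0]] with rank 0, so corank 2. A Groebner basis of the Jacobian ideal J(f) in C{u,v} is {v^3, u^2 - 23*v^2/2, u*v - 7*v^2/2}; counting standard monomials gives mu = 4. Corank 2; j^3 = -(u - 3*v)*(2*u^2 - 10*u*v + 13*v^2) splits into three distinct lines over C (the quadratic factor has nonzero discriminant), so D_4.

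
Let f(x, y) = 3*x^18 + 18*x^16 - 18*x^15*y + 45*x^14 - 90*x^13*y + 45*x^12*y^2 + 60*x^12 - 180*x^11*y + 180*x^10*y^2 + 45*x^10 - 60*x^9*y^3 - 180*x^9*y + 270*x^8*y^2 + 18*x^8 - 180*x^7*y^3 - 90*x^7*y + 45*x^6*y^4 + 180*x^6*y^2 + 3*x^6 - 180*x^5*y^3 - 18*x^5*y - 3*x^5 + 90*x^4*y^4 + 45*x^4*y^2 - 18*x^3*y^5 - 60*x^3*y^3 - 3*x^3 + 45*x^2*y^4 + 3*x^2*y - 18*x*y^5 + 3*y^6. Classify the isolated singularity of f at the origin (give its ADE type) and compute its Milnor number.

The Hessian of f at 0 is [[0, 0], [0, 0]] with rank 0, so corank 2. A Groebner basis of the Jacobian ideal J(f) in C{x,y} is {x*y/6 + y^5, x*y^2, x^2 - x*y}; counting standard monomials gives mu = 7. Corank 2; j^3 = -3*x^2*(x - y) has shape L^2 M (L != M), so D-series; mu = 7 gives D_7.

Type D7, Milnor number mu = 7.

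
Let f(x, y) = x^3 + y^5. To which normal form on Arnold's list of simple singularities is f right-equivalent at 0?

E8

The Hessian of f at 0 is [[0, 0], [0, 0]] with rank 0, so corank 2. A Groebner basis of the Jacobian ideal J(f) in C{x,y} is {y^4, x^2}; counting standard monomials gives mu = 8. Corank 2; j^3 = x^3 is a perfect cube, so E-series; the 5-jet and mu = 8 give E_8.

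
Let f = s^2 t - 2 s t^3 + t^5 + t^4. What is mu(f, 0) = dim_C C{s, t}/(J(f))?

5

The Hessian of f at 0 has rank 0. Corank 2; j^3 = s^2*t has shape L^2 M (L != M), so D-series; mu = 5 gives D_5.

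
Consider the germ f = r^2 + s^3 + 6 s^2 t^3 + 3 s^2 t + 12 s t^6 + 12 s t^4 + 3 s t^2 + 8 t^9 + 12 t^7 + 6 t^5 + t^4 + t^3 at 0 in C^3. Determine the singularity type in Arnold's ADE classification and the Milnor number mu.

The Hessian of f at 0 has rank 1. Corank 2; j^3 = (s + t)^3 is a perfect cube, so E-series; the 4-jet and mu = 6 give E_6.

Type E_{6}, Milnor number mu = 6.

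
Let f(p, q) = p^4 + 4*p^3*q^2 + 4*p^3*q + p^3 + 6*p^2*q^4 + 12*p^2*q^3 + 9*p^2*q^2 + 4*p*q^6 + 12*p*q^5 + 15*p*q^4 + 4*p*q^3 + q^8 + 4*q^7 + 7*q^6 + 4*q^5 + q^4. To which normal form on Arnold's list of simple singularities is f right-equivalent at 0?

The Hessian of f at 0 is [[0, 0], [0, 0]] with rank 0, so corank 2. A Groebner basis of the Jacobian ideal J(f) in C{p,q} is {p^3, p^2*q, p^2/2 + p*q^2, -3*p^2/2 + q^3}; counting standard monomials gives mu = 6. Corank 2; j^3 = p^3 is a perfect cube, so E-series; the 4-jet and mu = 6 give E_6.

E_{6}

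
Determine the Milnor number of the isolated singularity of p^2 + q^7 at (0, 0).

6

The Hessian of f at 0 has rank 1. Corank 1: A-series; mu = 6 gives A_6.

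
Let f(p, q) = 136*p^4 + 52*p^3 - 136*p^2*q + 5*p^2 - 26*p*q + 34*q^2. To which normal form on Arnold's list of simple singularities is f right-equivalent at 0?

A_1

The Hessian of f at 0 is [[10, -26], [-26, 68]] with rank 2, so corank 0. A Groebner basis of the Jacobian ideal J(f) in C{p,q} is {p, q}; counting standard monomials gives mu = 1. Corank 0: nondegenerate Morse point, so A_1.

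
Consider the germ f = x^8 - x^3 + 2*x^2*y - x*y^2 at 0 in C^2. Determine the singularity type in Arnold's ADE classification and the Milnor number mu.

Type D9, Milnor number mu = 9.

The Hessian of f at 0 has rank 0. Corank 2; j^3 = -x*(x - y)^2 has shape L^2 M (L != M), so D-series; mu = 9 gives D_9.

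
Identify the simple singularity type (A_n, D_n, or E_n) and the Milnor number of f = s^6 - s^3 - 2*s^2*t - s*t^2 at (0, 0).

Type D_{7}, Milnor number mu = 7.

The Hessian of f at 0 has rank 0. Corank 2; j^3 = -s*(s + t)^2 has shape L^2 M (L != M), so D-series; mu = 7 gives D_7.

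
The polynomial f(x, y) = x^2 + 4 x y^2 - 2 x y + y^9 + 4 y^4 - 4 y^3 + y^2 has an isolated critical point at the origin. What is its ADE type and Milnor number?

The Hessian of f at 0 is [[2, -2], [-2, 2]] with rank 1, so corank 1. A Groebner basis of the Jacobian ideal J(f) in C{x,y} is {x^4 - 4*x^3*y - 3*x^3 + 5*x^2*y + 5*x^2/4 - 3*x*y/2 - x/8 + y/8, x/2 + y^2 - y/2}; counting standard monomials gives mu = 8. Corank 1: A-series; mu = 8 gives A_8.

Type A_8, Milnor number mu = 8.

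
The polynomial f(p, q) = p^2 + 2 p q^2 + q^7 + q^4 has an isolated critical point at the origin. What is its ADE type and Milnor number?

Type A_6, Milnor number mu = 6.

The Hessian of f at 0 is [[2, 0], [0, 0]] with rank 1, so corank 1. A Groebner basis of the Jacobian ideal J(f) in C{p,q} is {p^3, p + q^2}; counting standard monomials gives mu = 6. Corank 1: A-series; mu = 6 gives A_6.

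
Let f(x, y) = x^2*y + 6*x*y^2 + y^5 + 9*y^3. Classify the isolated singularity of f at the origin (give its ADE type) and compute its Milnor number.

The Hessian of f at 0 is [[0, 0], [0, 0]] with rank 0, so corank 2. A Groebner basis of the Jacobian ideal J(f) in C{x,y} is {x^2/5 + y^4 - 9*y^2/5, x^3 + 27*y^3, x*y + 3*y^2}; counting standard monomials gives mu = 6. Corank 2; j^3 = y*(x + 3*y)^2 has shape L^2 M (L != M), so D-series; mu = 6 gives D_6.

Type D_6, Milnor number mu = 6.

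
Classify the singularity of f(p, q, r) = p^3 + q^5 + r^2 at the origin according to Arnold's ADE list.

The Hessian of f at 0 has rank 1. Corank 2; j^3 = p^3 is a perfect cube, so E-series; the 5-jet and mu = 8 give E_8.

E8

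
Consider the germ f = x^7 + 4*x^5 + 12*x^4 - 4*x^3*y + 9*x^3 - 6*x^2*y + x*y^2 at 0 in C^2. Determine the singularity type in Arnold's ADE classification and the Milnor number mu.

Type D8, Milnor number mu = 8.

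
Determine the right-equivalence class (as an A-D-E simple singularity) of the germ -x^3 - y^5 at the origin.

E_{8}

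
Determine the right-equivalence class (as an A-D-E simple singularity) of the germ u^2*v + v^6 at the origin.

D7

The Hessian of f at 0 has rank 0. Corank 2; j^3 = u^2*v has shape L^2 M (L != M), so D-series; mu = 7 gives D_7.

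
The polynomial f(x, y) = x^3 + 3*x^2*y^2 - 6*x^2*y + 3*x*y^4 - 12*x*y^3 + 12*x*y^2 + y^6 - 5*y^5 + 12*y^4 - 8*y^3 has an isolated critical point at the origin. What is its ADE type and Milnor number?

The Hessian of f at 0 has rank 0. Corank 2; j^3 = (x - 2*y)^3 is a perfect cube, so E-series; the 5-jet and mu = 8 give E_8.

Type E_8, Milnor number mu = 8.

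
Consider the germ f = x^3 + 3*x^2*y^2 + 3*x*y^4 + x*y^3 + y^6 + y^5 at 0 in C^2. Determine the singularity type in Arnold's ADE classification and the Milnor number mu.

Type E7, Milnor number mu = 7.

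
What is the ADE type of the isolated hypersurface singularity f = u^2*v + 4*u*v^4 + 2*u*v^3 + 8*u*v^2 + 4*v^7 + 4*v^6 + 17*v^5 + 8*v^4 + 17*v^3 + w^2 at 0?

The Hessian of f at 0 has rank 1. Corank 2; j^3 = v*(u^2 + 8*u*v + 17*v^2) splits into three distinct lines over C (the quadratic factor has nonzero discriminant), so D_4.

D_4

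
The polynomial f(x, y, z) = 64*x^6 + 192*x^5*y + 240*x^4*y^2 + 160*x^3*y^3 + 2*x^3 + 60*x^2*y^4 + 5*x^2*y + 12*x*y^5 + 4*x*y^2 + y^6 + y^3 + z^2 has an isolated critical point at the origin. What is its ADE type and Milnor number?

The Hessian of f at 0 is [[0, 0, 0], [0, 0, 0], [0, 0, 2]] with rank 1, so corank 2. A Groebner basis of the Jacobian ideal J(f) in C{x,y,z} is {-x*y/12 + y^5 - y^2/12, x*y^2 + y^3, x^2 + 3*x*y/2 + y^2/2, z}; counting standard monomials gives mu = 7. Corank 2; j^3 = (x + y)^2*(2*x + y) has shape L^2 M (L != M), so D-series; mu = 7 gives D_7.

Type D_{7}, Milnor number mu = 7.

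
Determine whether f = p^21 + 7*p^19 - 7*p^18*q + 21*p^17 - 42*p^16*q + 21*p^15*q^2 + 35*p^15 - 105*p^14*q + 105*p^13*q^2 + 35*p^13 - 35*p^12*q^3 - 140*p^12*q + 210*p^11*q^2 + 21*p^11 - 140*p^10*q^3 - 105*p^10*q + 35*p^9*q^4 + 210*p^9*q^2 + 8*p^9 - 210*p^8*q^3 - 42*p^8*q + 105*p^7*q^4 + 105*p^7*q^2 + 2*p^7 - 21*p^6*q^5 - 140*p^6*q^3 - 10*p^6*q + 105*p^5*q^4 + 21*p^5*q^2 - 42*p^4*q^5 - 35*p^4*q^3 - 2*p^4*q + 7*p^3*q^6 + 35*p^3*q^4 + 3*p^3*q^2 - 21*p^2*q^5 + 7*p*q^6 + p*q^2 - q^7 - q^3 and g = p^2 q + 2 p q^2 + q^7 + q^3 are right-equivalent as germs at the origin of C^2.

The Hessian of f at 0 is [[0, 0], [0, 0]] with rank 0, so corank 2. A Groebner basis of the Jacobian ideal J(f) in C{p,q} is {p^4 - p*q + 7*q^2/6, p^3*q + q^2/6, p*q^2, q^3}; counting standard monomials gives mu = 8. Corank 2; j^3 = q^2*(p - q) has shape L^2 M (L != M), so D-series; mu = 8 gives D_8. The Hessian of g at 0 is [[0, 0], [0, 0]] with rank 0, so corank 2. A Groebner basis of the Jacobian ideal J(g) in C{p,q} is {p^2/7 + q^6 - q^2/7, p^3 + q^3, p*q + q^2}; counting standard monomials gives mu = 8. Corank 2; j^3 = q*(p + q)^2 has shape L^2 M (L != M), so D-series; mu = 8 gives D_8. Both have type D_8, hence right-equivalent.

Yes.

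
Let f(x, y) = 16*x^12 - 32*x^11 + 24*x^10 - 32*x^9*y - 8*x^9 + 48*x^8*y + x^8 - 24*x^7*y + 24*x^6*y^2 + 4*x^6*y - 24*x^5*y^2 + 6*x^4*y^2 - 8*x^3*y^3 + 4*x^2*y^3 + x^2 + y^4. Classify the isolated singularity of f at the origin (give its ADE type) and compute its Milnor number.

Type A3, Milnor number mu = 3.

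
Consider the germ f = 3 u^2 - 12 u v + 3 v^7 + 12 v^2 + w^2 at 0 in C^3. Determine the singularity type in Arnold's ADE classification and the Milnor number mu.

Type A_{6}, Milnor number mu = 6.

The Hessian of f at 0 has rank 2. Corank 1: A-series; mu = 6 gives A_6.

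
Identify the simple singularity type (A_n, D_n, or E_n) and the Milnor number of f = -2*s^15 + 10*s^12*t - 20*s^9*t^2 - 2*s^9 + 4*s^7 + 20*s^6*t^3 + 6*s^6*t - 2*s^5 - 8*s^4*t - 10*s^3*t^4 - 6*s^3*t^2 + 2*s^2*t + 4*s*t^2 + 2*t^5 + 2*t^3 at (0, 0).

The Hessian of f at 0 is [[0, 0], [0, 0]] with rank 0, so corank 2. A Groebner basis of the Jacobian ideal J(f) in C{s,t} is {s*t + t^4 + t^2, s*t^2 + t^3, s^2 - 3*s*t - 4*t^2}; counting standard monomials gives mu = 6. Corank 2; j^3 = 2*t*(s + t)^2 has shape L^2 M (L != M), so D-series; mu = 6 gives D_6.

Type D_{6}, Milnor number mu = 6.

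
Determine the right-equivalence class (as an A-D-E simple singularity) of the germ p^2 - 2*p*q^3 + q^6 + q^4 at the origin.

A3

The Hessian of f at 0 has rank 1. Corank 1: A-series; mu = 3 gives A_3.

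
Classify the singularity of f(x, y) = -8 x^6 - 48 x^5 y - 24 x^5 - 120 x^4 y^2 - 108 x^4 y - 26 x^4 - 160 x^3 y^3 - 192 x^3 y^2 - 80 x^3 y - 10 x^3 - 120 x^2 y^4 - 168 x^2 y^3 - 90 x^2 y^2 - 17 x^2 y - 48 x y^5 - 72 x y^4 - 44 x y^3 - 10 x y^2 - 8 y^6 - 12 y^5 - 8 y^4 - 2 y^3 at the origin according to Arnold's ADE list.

D_4

The Hessian of f at 0 has rank 0. Corank 2; j^3 = -(2*x + y)*(5*x^2 + 6*x*y + 2*y^2) splits into three distinct lines over C (the quadratic factor has nonzero discriminant), so D_4.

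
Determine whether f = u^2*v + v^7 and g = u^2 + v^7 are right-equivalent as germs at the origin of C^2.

No.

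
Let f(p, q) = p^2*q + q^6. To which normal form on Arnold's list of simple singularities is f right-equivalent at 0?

The Hessian of f at 0 has rank 0. Corank 2; j^3 = p^2*q has shape L^2 M (L != M), so D-series; mu = 7 gives D_7.

D_{7}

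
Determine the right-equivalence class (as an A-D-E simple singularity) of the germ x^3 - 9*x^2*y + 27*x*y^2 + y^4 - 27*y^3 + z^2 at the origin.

E6

The Hessian of f at 0 has rank 1. Corank 2; j^3 = (x - 3*y)^3 is a perfect cube, so E-series; the 4-jet and mu = 6 give E_6.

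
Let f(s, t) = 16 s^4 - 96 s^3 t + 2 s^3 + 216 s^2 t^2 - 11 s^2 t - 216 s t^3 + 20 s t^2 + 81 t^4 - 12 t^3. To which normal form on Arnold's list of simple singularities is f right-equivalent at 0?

D_{5}

The Hessian of f at 0 has rank 0. Corank 2; j^3 = (s - 2*t)^2*(2*s - 3*t) has shape L^2 M (L != M), so D-series; mu = 5 gives D_5.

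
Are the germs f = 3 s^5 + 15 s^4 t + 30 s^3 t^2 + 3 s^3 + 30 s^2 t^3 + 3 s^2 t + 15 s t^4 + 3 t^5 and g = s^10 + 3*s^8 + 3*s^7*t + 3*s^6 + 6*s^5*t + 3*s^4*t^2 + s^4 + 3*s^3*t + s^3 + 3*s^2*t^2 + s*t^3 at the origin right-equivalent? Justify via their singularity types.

No.

The Hessian of f at 0 has rank 0. Corank 2; j^3 = 3*s^2*(s + t) has shape L^2 M (L != M), so D-series; mu = 6 gives D_6. The Hessian of g at 0 has rank 0. Corank 2; j^3 = s^3 is a perfect cube, so E-series; the 4-jet and mu = 7 give E_7. f is D_6 but g is E_7, hence not right-equivalent.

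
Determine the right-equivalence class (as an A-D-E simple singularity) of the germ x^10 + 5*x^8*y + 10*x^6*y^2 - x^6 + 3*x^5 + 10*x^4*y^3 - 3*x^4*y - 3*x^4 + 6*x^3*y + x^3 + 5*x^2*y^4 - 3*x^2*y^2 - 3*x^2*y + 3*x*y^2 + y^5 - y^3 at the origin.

The Hessian of f at 0 has rank 0. Corank 2; j^3 = (x - y)^3 is a perfect cube, so E-series; the 5-jet and mu = 8 give E_8.

E8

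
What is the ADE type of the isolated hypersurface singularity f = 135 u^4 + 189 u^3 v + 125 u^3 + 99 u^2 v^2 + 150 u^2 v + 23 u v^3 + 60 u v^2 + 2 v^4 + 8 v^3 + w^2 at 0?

The Hessian of f at 0 is [[0, 0, 0], [0, 0, 0], [0, 0, 2]] with rank 1, so corank 2. A Groebner basis of the Jacobian ideal J(f) in C{u,v,w} is {390625*u^2/3 + 312500*u*v/3 + v^4 - 125*v^3/9 + 62500*v^2/3, u^3 + 550*u^2/3 + 440*u*v/3 + 2*v^3/45 + 88*v^2/3, u^2*v - 2875*u^2/9 - 2300*u*v/9 - 17*v^3/135 - 460*v^2/9, 1250*u^2/3 + u*v^2 + 1000*u*v/3 + 16*v^3/45 + 200*v^2/3, w}; counting standard monomials gives mu = 7. Corank 2; j^3 = (5*u + 2*v)^3 is a perfect cube, so E-series; the 4-jet and mu = 7 give E_7.

E7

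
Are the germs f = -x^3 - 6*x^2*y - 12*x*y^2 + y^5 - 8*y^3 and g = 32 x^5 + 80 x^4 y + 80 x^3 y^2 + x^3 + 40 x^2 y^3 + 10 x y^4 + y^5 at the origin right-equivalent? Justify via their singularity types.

The Hessian of f at 0 has rank 0. Corank 2; j^3 = -(x + 2*y)^3 is a perfect cube, so E-series; the 5-jet and mu = 8 give E_8. The Hessian of g at 0 has rank 0. Corank 2; j^3 = x^3 is a perfect cube, so E-series; the 5-jet and mu = 8 give E_8. Both have type E_8, hence right-equivalent.

Yes.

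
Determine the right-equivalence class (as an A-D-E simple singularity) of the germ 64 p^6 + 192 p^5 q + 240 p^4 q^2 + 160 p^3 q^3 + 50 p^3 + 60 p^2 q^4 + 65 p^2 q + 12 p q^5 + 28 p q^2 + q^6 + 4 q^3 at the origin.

D_7

The Hessian of f at 0 has rank 0. Corank 2; j^3 = (2*p + q)*(5*p + 2*q)^2 has shape L^2 M (L != M), so D-series; mu = 7 gives D_7.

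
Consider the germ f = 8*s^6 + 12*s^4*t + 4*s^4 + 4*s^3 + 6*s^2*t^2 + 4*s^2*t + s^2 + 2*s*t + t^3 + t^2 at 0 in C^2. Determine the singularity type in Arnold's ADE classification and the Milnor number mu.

The Hessian of f at 0 is [[2, 2], [2, 2]] with rank 1, so corank 1. A Groebner basis of the Jacobian ideal J(f) in C{s,t} is {t^2, s + t}; counting standard monomials gives mu = 2. Corank 1: A-series; mu = 2 gives A_2.

Type A2, Milnor number mu = 2.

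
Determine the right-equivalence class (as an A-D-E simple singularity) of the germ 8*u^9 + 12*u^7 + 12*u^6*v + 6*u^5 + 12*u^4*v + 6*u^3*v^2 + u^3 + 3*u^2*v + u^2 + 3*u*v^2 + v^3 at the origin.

A_{2}

The Hessian of f at 0 is [[2, 0], [0, 0]] with rank 1, so corank 1. A Groebner basis of the Jacobian ideal J(f) in C{u,v} is {v^2, u}; counting standard monomials gives mu = 2. Corank 1: A-series; mu = 2 gives A_2.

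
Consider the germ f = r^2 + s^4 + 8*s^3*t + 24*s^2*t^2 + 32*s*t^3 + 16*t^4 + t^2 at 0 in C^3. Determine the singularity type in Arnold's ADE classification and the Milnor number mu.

Type A3, Milnor number mu = 3.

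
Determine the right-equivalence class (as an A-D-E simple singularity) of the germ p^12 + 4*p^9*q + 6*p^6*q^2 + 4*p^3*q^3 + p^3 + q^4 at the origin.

E6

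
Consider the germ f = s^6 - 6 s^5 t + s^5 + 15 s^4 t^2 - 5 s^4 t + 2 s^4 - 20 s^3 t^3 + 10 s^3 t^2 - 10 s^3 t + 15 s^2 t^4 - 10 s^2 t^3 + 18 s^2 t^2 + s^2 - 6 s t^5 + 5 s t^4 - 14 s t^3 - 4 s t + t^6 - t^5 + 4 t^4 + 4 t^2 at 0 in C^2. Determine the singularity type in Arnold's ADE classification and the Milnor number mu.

The Hessian of f at 0 has rank 1. Corank 1: A-series; mu = 4 gives A_4.

Type A_{4}, Milnor number mu = 4.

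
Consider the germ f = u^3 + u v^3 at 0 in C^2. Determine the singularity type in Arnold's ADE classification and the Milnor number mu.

Type E_{7}, Milnor number mu = 7.

The Hessian of f at 0 is [[0, 0], [0, 0]] with rank 0, so corank 2. A Groebner basis of the Jacobian ideal J(f) in C{u,v} is {u^3, u*v^2, 3*u^2 + v^3}; counting standard monomials gives mu = 7. Corank 2; j^3 = u^3 is a perfect cube, so E-series; the 4-jet and mu = 7 give E_7.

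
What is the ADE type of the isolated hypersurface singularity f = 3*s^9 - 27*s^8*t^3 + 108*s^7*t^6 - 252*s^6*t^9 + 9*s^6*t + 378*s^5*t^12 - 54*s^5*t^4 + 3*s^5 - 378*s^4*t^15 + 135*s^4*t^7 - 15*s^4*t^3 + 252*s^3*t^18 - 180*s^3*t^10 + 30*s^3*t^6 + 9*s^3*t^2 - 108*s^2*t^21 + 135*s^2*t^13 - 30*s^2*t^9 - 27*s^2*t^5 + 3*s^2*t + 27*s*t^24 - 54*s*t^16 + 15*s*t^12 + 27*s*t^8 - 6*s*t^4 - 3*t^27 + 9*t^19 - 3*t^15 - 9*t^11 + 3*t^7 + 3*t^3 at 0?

The Hessian of f at 0 is [[0, 0], [0, 0]] with rank 0, so corank 2. A Groebner basis of the Jacobian ideal J(f) in C{s,t} is {t^3, s^2 + 3*t^2, s*t}; counting standard monomials gives mu = 4. Corank 2; j^3 = 3*t*(s^2 + t^2) splits into three distinct lines over C (the quadratic factor has nonzero discriminant), so D_4.

D_{4}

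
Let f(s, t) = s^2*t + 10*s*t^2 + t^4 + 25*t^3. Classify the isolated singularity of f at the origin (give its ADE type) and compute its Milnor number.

The Hessian of f at 0 is [[0, 0], [0, 0]] with rank 0, so corank 2. A Groebner basis of the Jacobian ideal J(f) in C{s,t} is {s^3 - 125*s^2/4 + 3125*t^2/4, s^2/4 + t^3 - 25*t^2/4, s*t + 5*t^2}; counting standard monomials gives mu = 5. Corank 2; j^3 = t*(s + 5*t)^2 has shape L^2 M (L != M), so D-series; mu = 5 gives D_5.

Type D_{5}, Milnor number mu = 5.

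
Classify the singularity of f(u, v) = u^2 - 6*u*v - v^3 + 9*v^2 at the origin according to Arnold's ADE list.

A_2

The Hessian of f at 0 is [[2, -6], [-6, 18]] with rank 1, so corank 1. A Groebner basis of the Jacobian ideal J(f) in C{u,v} is {v^2, u - 3*v}; counting standard monomials gives mu = 2. Corank 1: A-series; mu = 2 gives A_2.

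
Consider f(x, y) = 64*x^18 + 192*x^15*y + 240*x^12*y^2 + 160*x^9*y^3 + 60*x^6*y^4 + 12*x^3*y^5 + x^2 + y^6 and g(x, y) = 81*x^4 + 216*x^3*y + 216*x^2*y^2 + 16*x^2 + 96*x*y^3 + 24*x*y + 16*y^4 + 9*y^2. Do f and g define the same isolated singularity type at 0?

The Hessian of f at 0 is [[2, 0], [0, 0]] with rank 1, so corank 1. A Groebner basis of the Jacobian ideal J(f) in C{x,y} is {y^5, x}; counting standard monomials gives mu = 5. Corank 1: A-series; mu = 5 gives A_5. The Hessian of g at 0 is [[32, 24], [24, 18]] with rank 1, so corank 1. A Groebner basis of the Jacobian ideal J(g) in C{x,y} is {y^3, x + 3*y/4}; counting standard monomials gives mu = 3. Corank 1: A-series; mu = 3 gives A_3. f is A_5 but g is A_3, hence not right-equivalent.

No.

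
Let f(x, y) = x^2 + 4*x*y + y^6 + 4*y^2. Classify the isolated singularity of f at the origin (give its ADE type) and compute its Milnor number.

Type A5, Milnor number mu = 5.

The Hessian of f at 0 is [[2, 4], [4, 8]] with rank 1, so corank 1. A Groebner basis of the Jacobian ideal J(f) in C{x,y} is {y^5, x + 2*y}; counting standard monomials gives mu = 5. Corank 1: A-series; mu = 5 gives A_5.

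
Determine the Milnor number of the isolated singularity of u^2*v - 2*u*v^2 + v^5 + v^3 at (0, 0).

The Hessian of f at 0 has rank 0. Corank 2; j^3 = v*(u - v)^2 has shape L^2 M (L != M), so D-series; mu = 6 gives D_6.

6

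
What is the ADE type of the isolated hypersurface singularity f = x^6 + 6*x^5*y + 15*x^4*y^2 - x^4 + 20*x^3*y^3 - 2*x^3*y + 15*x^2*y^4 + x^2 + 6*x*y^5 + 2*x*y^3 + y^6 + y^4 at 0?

A_3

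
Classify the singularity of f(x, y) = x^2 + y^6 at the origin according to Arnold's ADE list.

A_5

The Hessian of f at 0 has rank 1. Corank 1: A-series; mu = 5 gives A_5.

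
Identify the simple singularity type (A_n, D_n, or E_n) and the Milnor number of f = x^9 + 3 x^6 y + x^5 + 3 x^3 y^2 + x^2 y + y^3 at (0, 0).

Type D_4, Milnor number mu = 4.

The Hessian of f at 0 has rank 0. Corank 2; j^3 = y*(x^2 + y^2) splits into three distinct lines over C (the quadratic factor has nonzero discriminant), so D_4.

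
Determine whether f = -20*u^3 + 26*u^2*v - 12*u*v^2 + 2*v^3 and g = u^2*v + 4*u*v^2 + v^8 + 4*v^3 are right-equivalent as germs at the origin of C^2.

No.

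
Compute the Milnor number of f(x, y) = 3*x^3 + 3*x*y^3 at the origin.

The Hessian of f at 0 is [[0, 0], [0, 0]] with rank 0, so corank 2. A Groebner basis of the Jacobian ideal J(f) in C{x,y} is {x^3, x*y^2, 3*x^2 + y^3}; counting standard monomials gives mu = 7. Corank 2; j^3 = 3*x^3 is a perfect cube, so E-series; the 4-jet and mu = 7 give E_7.

7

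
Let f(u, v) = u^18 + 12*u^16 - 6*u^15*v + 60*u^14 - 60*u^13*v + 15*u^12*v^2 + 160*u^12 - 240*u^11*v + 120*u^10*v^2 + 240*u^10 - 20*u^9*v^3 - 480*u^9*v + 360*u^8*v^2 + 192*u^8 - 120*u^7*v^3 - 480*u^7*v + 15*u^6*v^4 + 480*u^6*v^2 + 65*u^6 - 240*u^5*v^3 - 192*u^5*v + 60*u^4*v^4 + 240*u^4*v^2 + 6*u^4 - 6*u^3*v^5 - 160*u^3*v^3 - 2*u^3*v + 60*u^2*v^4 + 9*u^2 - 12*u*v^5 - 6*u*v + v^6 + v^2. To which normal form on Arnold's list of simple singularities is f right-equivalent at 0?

The Hessian of f at 0 has rank 1. Corank 1: A-series; mu = 5 gives A_5.

A_{5}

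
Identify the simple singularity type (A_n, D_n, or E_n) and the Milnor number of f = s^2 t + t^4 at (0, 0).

Type D_{5}, Milnor number mu = 5.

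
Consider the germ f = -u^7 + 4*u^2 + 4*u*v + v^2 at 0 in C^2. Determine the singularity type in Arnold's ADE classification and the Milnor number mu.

Type A6, Milnor number mu = 6.

The Hessian of f at 0 is [[8, 4], [4, 2]] with rank 1, so corank 1. A Groebner basis of the Jacobian ideal J(f) in C{u,v} is {v^6, u + v/2}; counting standard monomials gives mu = 6. Corank 1: A-series; mu = 6 gives A_6.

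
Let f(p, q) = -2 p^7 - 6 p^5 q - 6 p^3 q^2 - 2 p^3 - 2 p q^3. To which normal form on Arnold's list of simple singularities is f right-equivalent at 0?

The Hessian of f at 0 has rank 0. Corank 2; j^3 = -2*p^3 is a perfect cube, so E-series; the 4-jet and mu = 7 give E_7.

E_{7}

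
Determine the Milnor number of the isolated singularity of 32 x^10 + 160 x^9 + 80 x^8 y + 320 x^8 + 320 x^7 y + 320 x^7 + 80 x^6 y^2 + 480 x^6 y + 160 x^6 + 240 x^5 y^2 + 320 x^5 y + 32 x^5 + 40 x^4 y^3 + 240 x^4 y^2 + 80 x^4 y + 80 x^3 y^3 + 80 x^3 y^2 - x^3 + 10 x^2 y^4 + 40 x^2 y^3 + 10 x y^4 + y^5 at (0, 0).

8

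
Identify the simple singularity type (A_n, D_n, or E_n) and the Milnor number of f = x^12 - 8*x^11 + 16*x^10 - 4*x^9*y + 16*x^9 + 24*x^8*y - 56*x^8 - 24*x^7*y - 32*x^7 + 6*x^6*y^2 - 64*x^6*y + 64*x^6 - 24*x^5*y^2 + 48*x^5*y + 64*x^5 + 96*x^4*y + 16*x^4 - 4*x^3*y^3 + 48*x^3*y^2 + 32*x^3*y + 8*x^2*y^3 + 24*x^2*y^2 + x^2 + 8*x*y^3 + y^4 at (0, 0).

The Hessian of f at 0 is [[2, 0], [0, 0]] with rank 1, so corank 1. A Groebner basis of the Jacobian ideal J(f) in C{x,y} is {y^3, x}; counting standard monomials gives mu = 3. Corank 1: A-series; mu = 3 gives A_3.

Type A3, Milnor number mu = 3.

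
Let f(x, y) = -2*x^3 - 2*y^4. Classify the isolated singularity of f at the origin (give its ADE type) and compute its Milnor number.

The Hessian of f at 0 is [[0, 0], [0, 0]] with rank 0, so corank 2. A Groebner basis of the Jacobian ideal J(f) in C{x,y} is {y^3, x^2}; counting standard monomials gives mu = 6. Corank 2; j^3 = -2*x^3 is a perfect cube, so E-series; the 4-jet and mu = 6 give E_6.

Type E6, Milnor number mu = 6.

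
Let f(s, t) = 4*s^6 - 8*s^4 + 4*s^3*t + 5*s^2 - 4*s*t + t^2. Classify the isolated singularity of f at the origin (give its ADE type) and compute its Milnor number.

Type A1, Milnor number mu = 1.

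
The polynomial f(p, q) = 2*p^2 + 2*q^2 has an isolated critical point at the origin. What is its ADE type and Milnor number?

Type A_{1}, Milnor number mu = 1.

The Hessian of f at 0 has rank 2. Corank 0: nondegenerate Morse point, so A_1.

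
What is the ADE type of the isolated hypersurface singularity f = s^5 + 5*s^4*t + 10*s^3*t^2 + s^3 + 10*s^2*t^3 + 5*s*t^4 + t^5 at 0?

E_{8}

The Hessian of f at 0 is [[0, 0], [0, 0]] with rank 0, so corank 2. A Groebner basis of the Jacobian ideal J(f) in C{s,t} is {t^5, s*t^3 + t^4/4, s^2}; counting standard monomials gives mu = 8. Corank 2; j^3 = s^3 is a perfect cube, so E-series; the 5-jet and mu = 8 give E_8.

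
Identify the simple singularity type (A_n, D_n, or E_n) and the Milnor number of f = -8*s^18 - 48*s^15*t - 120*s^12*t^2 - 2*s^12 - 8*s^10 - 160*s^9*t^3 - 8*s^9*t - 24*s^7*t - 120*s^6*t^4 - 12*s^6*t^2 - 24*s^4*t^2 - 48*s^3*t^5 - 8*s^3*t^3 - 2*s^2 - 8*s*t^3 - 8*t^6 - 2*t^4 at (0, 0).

The Hessian of f at 0 has rank 1. Corank 1: A-series; mu = 3 gives A_3.

Type A_{3}, Milnor number mu = 3.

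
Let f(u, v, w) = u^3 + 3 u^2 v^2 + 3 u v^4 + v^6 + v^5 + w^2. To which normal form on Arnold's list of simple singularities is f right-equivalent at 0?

E_8

The Hessian of f at 0 has rank 1. Corank 2; j^3 = u^3 is a perfect cube, so E-series; the 5-jet and mu = 8 give E_8.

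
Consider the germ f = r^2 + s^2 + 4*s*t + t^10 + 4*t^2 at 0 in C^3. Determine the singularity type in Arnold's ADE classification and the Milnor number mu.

Type A_9, Milnor number mu = 9.

The Hessian of f at 0 has rank 2. Corank 1: A-series; mu = 9 gives A_9.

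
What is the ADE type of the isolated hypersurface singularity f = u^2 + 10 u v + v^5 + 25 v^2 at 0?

A4

The Hessian of f at 0 is [[2, 10], [10, 50]] with rank 1, so corank 1. A Groebner basis of the Jacobian ideal J(f) in C{u,v} is {v^4, u + 5*v}; counting standard monomials gives mu = 4. Corank 1: A-series; mu = 4 gives A_4.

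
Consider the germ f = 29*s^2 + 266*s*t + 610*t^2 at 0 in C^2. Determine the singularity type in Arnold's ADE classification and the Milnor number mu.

Type A_{1}, Milnor number mu = 1.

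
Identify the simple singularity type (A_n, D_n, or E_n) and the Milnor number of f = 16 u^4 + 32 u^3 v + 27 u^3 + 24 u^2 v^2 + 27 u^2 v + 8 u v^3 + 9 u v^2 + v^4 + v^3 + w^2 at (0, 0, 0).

Type E_6, Milnor number mu = 6.

The Hessian of f at 0 is [[0, 0, 0], [0, 0, 0], [0, 0, 2]] with rank 1, so corank 2. A Groebner basis of the Jacobian ideal J(f) in C{u,v,w} is {v^4, u*v^2 + 7*v^3/18, u^2 + 2*u*v/3 + v^2/9, w}; counting standard monomials gives mu = 6. Corank 2; j^3 = (3*u + v)^3 is a perfect cube, so E-series; the 4-jet and mu = 6 give E_6.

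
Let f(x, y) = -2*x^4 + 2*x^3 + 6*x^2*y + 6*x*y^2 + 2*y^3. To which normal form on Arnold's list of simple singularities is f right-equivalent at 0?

The Hessian of f at 0 has rank 0. Corank 2; j^3 = 2*(x + y)^3 is a perfect cube, so E-series; the 4-jet and mu = 6 give E_6.

E_6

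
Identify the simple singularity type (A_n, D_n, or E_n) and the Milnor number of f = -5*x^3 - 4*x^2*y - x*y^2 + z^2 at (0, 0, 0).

Type D_{4}, Milnor number mu = 4.

The Hessian of f at 0 has rank 1. Corank 2; j^3 = -x*(5*x^2 + 4*x*y + y^2) splits into three distinct lines over C (the quadratic factor has nonzero discriminant), so D_4.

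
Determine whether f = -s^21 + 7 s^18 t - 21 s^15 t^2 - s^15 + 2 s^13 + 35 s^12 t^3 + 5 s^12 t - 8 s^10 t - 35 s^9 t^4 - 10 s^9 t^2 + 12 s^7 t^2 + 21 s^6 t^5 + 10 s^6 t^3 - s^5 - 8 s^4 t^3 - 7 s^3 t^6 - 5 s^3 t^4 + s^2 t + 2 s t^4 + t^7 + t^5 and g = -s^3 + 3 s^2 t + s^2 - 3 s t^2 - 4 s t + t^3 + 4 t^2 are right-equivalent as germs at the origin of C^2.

The Hessian of f at 0 is [[0, 0], [0, 0]] with rank 0, so corank 2. A Groebner basis of the Jacobian ideal J(f) in C{s,t} is {s*t + t^4, s*t^2, s^2 - 5*s*t}; counting standard monomials gives mu = 6. Corank 2; j^3 = s^2*t has shape L^2 M (L != M), so D-series; mu = 6 gives D_6. The Hessian of g at 0 is [[2, -4], [-4, 8]] with rank 1, so corank 1. A Groebner basis of the Jacobian ideal J(g) in C{s,t} is {t^2, s - 2*t}; counting standard monomials gives mu = 2. Corank 1: A-series; mu = 2 gives A_2. f is D_6 but g is A_2, hence not right-equivalent.

No.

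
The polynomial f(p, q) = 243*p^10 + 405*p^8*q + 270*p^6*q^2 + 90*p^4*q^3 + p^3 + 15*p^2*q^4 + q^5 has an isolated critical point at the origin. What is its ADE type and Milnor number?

The Hessian of f at 0 is [[0, 0], [0, 0]] with rank 0, so corank 2. A Groebner basis of the Jacobian ideal J(f) in C{p,q} is {q^4, p^2}; counting standard monomials gives mu = 8. Corank 2; j^3 = p^3 is a perfect cube, so E-series; the 5-jet and mu = 8 give E_8.

Type E_{8}, Milnor number mu = 8.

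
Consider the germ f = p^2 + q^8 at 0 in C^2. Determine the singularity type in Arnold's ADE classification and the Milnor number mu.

Type A_{7}, Milnor number mu = 7.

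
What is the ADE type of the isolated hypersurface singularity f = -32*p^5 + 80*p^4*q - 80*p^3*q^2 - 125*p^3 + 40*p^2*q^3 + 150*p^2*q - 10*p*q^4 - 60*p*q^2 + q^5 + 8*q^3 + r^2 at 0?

The Hessian of f at 0 is [[0, 0, 0], [0, 0, 0], [0, 0, 2]] with rank 1, so corank 2. A Groebner basis of the Jacobian ideal J(f) in C{p,q,r} is {q^5, p*q^3 - 17*q^4/40, p^2 - 4*p*q/5 + 4*q^2/25, r}; counting standard monomials gives mu = 8. Corank 2; j^3 = -(5*p - 2*q)^3 is a perfect cube, so E-series; the 5-jet and mu = 8 give E_8.

E_8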